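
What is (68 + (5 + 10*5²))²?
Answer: 104329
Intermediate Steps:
(68 + (5 + 10*5²))² = (68 + (5 + 10*25))² = (68 + (5 + 250))² = (68 + 255)² = 323² = 104329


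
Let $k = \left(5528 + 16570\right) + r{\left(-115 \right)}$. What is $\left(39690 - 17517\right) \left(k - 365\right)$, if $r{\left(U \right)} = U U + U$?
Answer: $772573839$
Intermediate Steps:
$r{\left(U \right)} = U + U^{2}$ ($r{\left(U \right)} = U^{2} + U = U + U^{2}$)
$k = 35208$ ($k = \left(5528 + 16570\right) - 115 \left(1 - 115\right) = 22098 - -13110 = 22098 + 13110 = 35208$)
$\left(39690 - 17517\right) \left(k - 365\right) = \left(39690 - 17517\right) \left(35208 - 365\right) = 22173 \cdot 34843 = 772573839$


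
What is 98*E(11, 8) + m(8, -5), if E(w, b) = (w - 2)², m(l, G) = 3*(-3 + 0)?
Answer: 7929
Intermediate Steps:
m(l, G) = -9 (m(l, G) = 3*(-3) = -9)
E(w, b) = (-2 + w)²
98*E(11, 8) + m(8, -5) = 98*(-2 + 11)² - 9 = 98*9² - 9 = 98*81 - 9 = 7938 - 9 = 7929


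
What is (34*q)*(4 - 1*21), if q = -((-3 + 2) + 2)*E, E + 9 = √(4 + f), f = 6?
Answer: -5202 + 578*√10 ≈ -3374.2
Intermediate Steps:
E = -9 + √10 (E = -9 + √(4 + 6) = -9 + √10 ≈ -5.8377)
q = 9 - √10 (q = -((-3 + 2) + 2)*(-9 + √10) = -(-1 + 2)*(-9 + √10) = -(-9 + √10) = 9 - √10 ≈ 5.8377)
(34*q)*(4 - 1*21) = (34*(9 - √10))*(4 - 1*21) = (306 - 34*√10)*(4 - 21) = (306 - 34*√10)*(-17) = -5202 + 578*√10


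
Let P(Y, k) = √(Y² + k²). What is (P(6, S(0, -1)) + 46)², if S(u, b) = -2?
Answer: 2156 + 184*√10 ≈ 2737.9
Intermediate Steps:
(P(6, S(0, -1)) + 46)² = (√(6² + (-2)²) + 46)² = (√(36 + 4) + 46)² = (√40 + 46)² = (2*√10 + 46)² = (46 + 2*√10)²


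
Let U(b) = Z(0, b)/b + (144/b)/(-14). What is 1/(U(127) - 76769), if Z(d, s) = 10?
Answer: -889/68247643 ≈ -1.3026e-5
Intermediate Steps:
U(b) = -2/(7*b) (U(b) = 10/b + (144/b)/(-14) = 10/b + (144/b)*(-1/14) = 10/b - 72/(7*b) = -2/(7*b))
1/(U(127) - 76769) = 1/(-2/7/127 - 76769) = 1/(-2/7*1/127 - 76769) = 1/(-2/889 - 76769) = 1/(-68247643/889) = -889/68247643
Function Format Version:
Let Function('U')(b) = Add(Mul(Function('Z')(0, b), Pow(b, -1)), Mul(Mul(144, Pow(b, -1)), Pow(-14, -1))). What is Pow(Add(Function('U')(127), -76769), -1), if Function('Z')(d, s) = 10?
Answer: Rational(-889, 68247643) ≈ -1.3026e-5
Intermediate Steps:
Function('U')(b) = Mul(Rational(-2, 7), Pow(b, -1)) (Function('U')(b) = Add(Mul(10, Pow(b, -1)), Mul(Mul(144, Pow(b, -1)), Pow(-14, -1))) = Add(Mul(10, Pow(b, -1)), Mul(Mul(144, Pow(b, -1)), Rational(-1, 14))) = Add(Mul(10, Pow(b, -1)), Mul(Rational(-72, 7), Pow(b, -1))) = Mul(Rational(-2, 7), Pow(b, -1)))
Pow(Add(Function('U')(127), -76769), -1) = Pow(Add(Mul(Rational(-2, 7), Pow(127, -1)), -76769), -1) = Pow(Add(Mul(Rational(-2, 7), Rational(1, 127)), -76769), -1) = Pow(Add(Rational(-2, 889), -76769), -1) = Pow(Rational(-68247643, 889), -1) = Rational(-889, 68247643)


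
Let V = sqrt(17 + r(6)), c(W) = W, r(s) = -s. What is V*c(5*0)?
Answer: 0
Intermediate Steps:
V = sqrt(11) (V = sqrt(17 - 1*6) = sqrt(17 - 6) = sqrt(11) ≈ 3.3166)
V*c(5*0) = sqrt(11)*(5*0) = sqrt(11)*0 = 0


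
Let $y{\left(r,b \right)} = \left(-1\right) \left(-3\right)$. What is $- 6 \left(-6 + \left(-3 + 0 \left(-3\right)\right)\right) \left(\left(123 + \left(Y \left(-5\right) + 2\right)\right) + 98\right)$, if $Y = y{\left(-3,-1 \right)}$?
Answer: $11232$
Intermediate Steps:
$y{\left(r,b \right)} = 3$
$Y = 3$
$- 6 \left(-6 + \left(-3 + 0 \left(-3\right)\right)\right) \left(\left(123 + \left(Y \left(-5\right) + 2\right)\right) + 98\right) = - 6 \left(-6 + \left(-3 + 0 \left(-3\right)\right)\right) \left(\left(123 + \left(3 \left(-5\right) + 2\right)\right) + 98\right) = - 6 \left(-6 + \left(-3 + 0\right)\right) \left(\left(123 + \left(-15 + 2\right)\right) + 98\right) = - 6 \left(-6 - 3\right) \left(\left(123 - 13\right) + 98\right) = \left(-6\right) \left(-9\right) \left(110 + 98\right) = 54 \cdot 208 = 11232$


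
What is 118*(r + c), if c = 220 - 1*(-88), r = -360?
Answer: -6136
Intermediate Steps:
c = 308 (c = 220 + 88 = 308)
118*(r + c) = 118*(-360 + 308) = 118*(-52) = -6136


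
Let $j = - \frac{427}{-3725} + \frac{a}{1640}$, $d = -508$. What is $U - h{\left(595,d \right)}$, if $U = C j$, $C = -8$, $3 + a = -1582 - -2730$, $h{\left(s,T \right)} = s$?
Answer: $- \frac{91864456}{152725} \approx -601.5$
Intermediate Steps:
$a = 1145$ ($a = -3 - -1148 = -3 + \left(-1582 + 2730\right) = -3 + 1148 = 1145$)
$j = \frac{993081}{1221800}$ ($j = - \frac{427}{-3725} + \frac{1145}{1640} = \left(-427\right) \left(- \frac{1}{3725}\right) + 1145 \cdot \frac{1}{1640} = \frac{427}{3725} + \frac{229}{328} = \frac{993081}{1221800} \approx 0.8128$)
$U = - \frac{993081}{152725}$ ($U = \left(-8\right) \frac{993081}{1221800} = - \frac{993081}{152725} \approx -6.5024$)
$U - h{\left(595,d \right)} = - \frac{993081}{152725} - 595 = - \frac{91864456}{152725}$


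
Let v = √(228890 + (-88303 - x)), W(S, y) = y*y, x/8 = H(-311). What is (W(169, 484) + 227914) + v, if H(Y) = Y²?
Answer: 462170 + I*√633181 ≈ 4.6217e+5 + 795.73*I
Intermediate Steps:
x = 773768 (x = 8*(-311)² = 8*96721 = 773768)
W(S, y) = y²
v = I*√633181 (v = √(228890 + (-88303 - 1*773768)) = √(228890 + (-88303 - 773768)) = √(228890 - 862071) = √(-633181) = I*√633181 ≈ 795.73*I)
(W(169, 484) + 227914) + v = (484² + 227914) + I*√633181 = (234256 + 227914) + I*√633181 = 462170 + I*√633181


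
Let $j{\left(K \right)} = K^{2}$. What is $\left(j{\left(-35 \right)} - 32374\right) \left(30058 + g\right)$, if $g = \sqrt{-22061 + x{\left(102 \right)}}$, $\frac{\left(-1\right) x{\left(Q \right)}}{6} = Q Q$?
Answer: $-936276642 - 31149 i \sqrt{84485} \approx -9.3628 \cdot 10^{8} - 9.0539 \cdot 10^{6} i$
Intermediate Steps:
$x{\left(Q \right)} = - 6 Q^{2}$ ($x{\left(Q \right)} = - 6 Q Q = - 6 Q^{2}$)
$g = i \sqrt{84485}$ ($g = \sqrt{-22061 - 6 \cdot 102^{2}} = \sqrt{-22061 - 62424} = \sqrt{-84485} = i \sqrt{84485} \approx 290.66 i$)
$\left(j{\left(-35 \right)} - 32374\right) \left(30058 + g\right) = \left(\left(-35\right)^{2} - 32374\right) \left(30058 + i \sqrt{84485}\right) = \left(1225 - 32374\right) \left(30058 + i \sqrt{84485}\right) = - 31149 \left(30058 + i \sqrt{84485}\right) = -936276642 - 31149 i \sqrt{84485}$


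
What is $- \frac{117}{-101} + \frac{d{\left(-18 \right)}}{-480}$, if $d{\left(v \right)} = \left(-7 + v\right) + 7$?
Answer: $\frac{9663}{8080} \approx 1.1959$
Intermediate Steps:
$d{\left(v \right)} = v$
$- \frac{117}{-101} + \frac{d{\left(-18 \right)}}{-480} = - \frac{117}{-101} - \frac{18}{-480} = \left(-117\right) \left(- \frac{1}{101}\right) - - \frac{3}{80} = \frac{117}{101} + \frac{3}{80} = \frac{9663}{8080}$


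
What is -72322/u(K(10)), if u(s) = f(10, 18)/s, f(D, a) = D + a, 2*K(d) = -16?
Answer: 144644/7 ≈ 20663.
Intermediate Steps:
K(d) = -8 (K(d) = (1/2)*(-16) = -8)
u(s) = 28/s (u(s) = (10 + 18)/s = 28/s)
-72322/u(K(10)) = -72322/(28/(-8)) = -72322/(28*(-1/8)) = -72322/(-7/2) = -72322*(-2/7) = 144644/7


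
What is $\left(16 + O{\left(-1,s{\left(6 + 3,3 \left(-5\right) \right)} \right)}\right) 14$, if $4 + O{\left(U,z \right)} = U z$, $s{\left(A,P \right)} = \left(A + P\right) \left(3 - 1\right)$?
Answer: $336$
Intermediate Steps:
$s{\left(A,P \right)} = 2 A + 2 P$ ($s{\left(A,P \right)} = \left(A + P\right) 2 = 2 A + 2 P$)
$O{\left(U,z \right)} = -4 + U z$
$\left(16 + O{\left(-1,s{\left(6 + 3,3 \left(-5\right) \right)} \right)}\right) 14 = \left(16 - \left(4 + 2 \left(6 + 3\right) + 2 \cdot 3 \left(-5\right)\right)\right) 14 = \left(16 - \left(4 - 30 + 18\right)\right) 14 = \left(16 - -8\right) 14 = \left(16 + \left(-4 + 12\right)\right) 14 = \left(16 + 8\right) 14 = 24 \cdot 14 = 336$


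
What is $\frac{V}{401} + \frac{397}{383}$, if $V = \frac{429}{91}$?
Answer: $\frac{1127018}{1075081} \approx 1.0483$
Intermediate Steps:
$V = \frac{33}{7}$ ($V = 429 \cdot \frac{1}{91} = \frac{33}{7} \approx 4.7143$)
$\frac{V}{401} + \frac{397}{383} = \frac{33}{7 \cdot 401} + \frac{397}{383} = \frac{33}{7} \cdot \frac{1}{401} + 397 \cdot \frac{1}{383} = \frac{33}{2807} + \frac{397}{383} = \frac{1127018}{1075081}$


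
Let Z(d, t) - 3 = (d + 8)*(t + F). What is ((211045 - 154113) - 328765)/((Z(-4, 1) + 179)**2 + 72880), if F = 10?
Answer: -14307/6524 ≈ -2.1930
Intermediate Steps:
Z(d, t) = 3 + (8 + d)*(10 + t) (Z(d, t) = 3 + (d + 8)*(t + 10) = 3 + (8 + d)*(10 + t))
((211045 - 154113) - 328765)/((Z(-4, 1) + 179)**2 + 72880) = ((211045 - 154113) - 328765)/(((83 + 8*1 + 10*(-4) - 4*1) + 179)**2 + 72880) = (56932 - 328765)/(((83 + 8 - 40 - 4) + 179)**2 + 72880) = -271833/((47 + 179)**2 + 72880) = -271833/(226**2 + 72880) = -271833/(51076 + 72880) = -271833/123956 = -271833*1/123956 = -14307/6524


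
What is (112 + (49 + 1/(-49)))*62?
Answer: 489056/49 ≈ 9980.7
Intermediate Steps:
(112 + (49 + 1/(-49)))*62 = (112 + (49 - 1/49))*62 = (112 + 2400/49)*62 = (7888/49)*62 = 489056/49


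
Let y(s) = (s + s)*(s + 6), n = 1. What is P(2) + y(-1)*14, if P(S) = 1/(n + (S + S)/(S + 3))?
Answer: -1255/9 ≈ -139.44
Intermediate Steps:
P(S) = 1/(1 + 2*S/(3 + S)) (P(S) = 1/(1 + (S + S)/(S + 3)) = 1/(1 + (2*S)/(3 + S)) = 1/(1 + 2*S/(3 + S)))
y(s) = 2*s*(6 + s) (y(s) = (2*s)*(6 + s) = 2*s*(6 + s))
P(2) + y(-1)*14 = (3 + 2)/(3*(1 + 2)) + (2*(-1)*(6 - 1))*14 = (1/3)*5/3 + (2*(-1)*5)*14 = (1/3)*(1/3)*5 - 10*14 = 5/9 - 140 = -1255/9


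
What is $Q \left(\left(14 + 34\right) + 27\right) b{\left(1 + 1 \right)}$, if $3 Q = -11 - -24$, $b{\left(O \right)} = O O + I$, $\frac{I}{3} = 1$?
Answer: $2275$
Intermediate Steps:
$I = 3$ ($I = 3 \cdot 1 = 3$)
$b{\left(O \right)} = 3 + O^{2}$ ($b{\left(O \right)} = O O + 3 = O^{2} + 3 = 3 + O^{2}$)
$Q = \frac{13}{3}$ ($Q = \frac{-11 - -24}{3} = \frac{-11 + 24}{3} = \frac{1}{3} \cdot 13 = \frac{13}{3} \approx 4.3333$)
$Q \left(\left(14 + 34\right) + 27\right) b{\left(1 + 1 \right)} = \frac{13 \left(\left(14 + 34\right) + 27\right)}{3} \left(3 + \left(1 + 1\right)^{2}\right) = \frac{13 \left(48 + 27\right)}{3} \left(3 + 2^{2}\right) = \frac{13}{3} \cdot 75 \left(3 + 4\right) = 325 \cdot 7 = 2275$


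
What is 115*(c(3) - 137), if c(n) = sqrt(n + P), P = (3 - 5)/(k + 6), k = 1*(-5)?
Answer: -15640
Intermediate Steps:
k = -5
P = -2 (P = (3 - 5)/(-5 + 6) = -2/1 = -2*1 = -2)
c(n) = sqrt(-2 + n) (c(n) = sqrt(n - 2) = sqrt(-2 + n))
115*(c(3) - 137) = 115*(sqrt(-2 + 3) - 137) = 115*(sqrt(1) - 137) = 115*(1 - 137) = 115*(-136) = -15640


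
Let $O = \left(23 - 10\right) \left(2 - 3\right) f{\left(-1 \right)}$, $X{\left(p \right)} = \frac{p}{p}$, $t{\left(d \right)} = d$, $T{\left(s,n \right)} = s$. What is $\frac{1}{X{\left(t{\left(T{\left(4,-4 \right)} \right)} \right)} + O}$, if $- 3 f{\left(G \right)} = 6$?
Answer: $\frac{1}{27} \approx 0.037037$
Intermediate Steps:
$f{\left(G \right)} = -2$ ($f{\left(G \right)} = \left(- \frac{1}{3}\right) 6 = -2$)
$X{\left(p \right)} = 1$
$O = 26$ ($O = \left(23 - 10\right) \left(2 - 3\right) \left(-2\right) = \left(23 - 10\right) \left(-1\right) \left(-2\right) = 13 \left(-1\right) \left(-2\right) = \left(-13\right) \left(-2\right) = 26$)
$\frac{1}{X{\left(t{\left(T{\left(4,-4 \right)} \right)} \right)} + O} = \frac{1}{1 + 26} = \frac{1}{27}$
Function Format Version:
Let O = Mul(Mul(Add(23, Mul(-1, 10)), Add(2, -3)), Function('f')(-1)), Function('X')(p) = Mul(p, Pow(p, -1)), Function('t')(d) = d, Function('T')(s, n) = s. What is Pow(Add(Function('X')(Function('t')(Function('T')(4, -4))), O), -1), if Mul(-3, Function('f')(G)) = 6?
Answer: Rational(1, 27) ≈ 0.037037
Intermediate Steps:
Function('f')(G) = -2 (Function('f')(G) = Mul(Rational(-1, 3), 6) = -2)
Function('X')(p) = 1
O = 26 (O = Mul(Mul(Add(23, Mul(-1, 10)), Add(2, -3)), -2) = Mul(Mul(Add(23, -10), -1), -2) = Mul(Mul(13, -1), -2) = Mul(-13, -2) = 26)
Pow(Add(Function('X')(Function('t')(Function('T')(4, -4))), O), -1) = Pow(Add(1, 26), -1) = Pow(27, -1) = Rational(1, 27)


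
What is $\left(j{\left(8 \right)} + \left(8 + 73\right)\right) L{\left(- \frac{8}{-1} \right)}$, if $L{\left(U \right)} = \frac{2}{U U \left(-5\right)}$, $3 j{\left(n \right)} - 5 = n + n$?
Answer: $- \frac{11}{20} \approx -0.55$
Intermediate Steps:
$j{\left(n \right)} = \frac{5}{3} + \frac{2 n}{3}$ ($j{\left(n \right)} = \frac{5}{3} + \frac{n + n}{3} = \frac{5}{3} + \frac{2 n}{3}$)
$L{\left(U \right)} = - \frac{2}{5 U^{2}}$ ($L{\left(U \right)} = \frac{2}{U^{2} \left(-5\right)} = \frac{2}{\left(-5\right) U^{2}} = 2 \left(- \frac{1}{5 U^{2}}\right) = - \frac{2}{5 U^{2}}$)
$\left(j{\left(8 \right)} + \left(8 + 73\right)\right) L{\left(- \frac{8}{-1} \right)} = \left(\left(\frac{5}{3} + \frac{2}{3} \cdot 8\right) + \left(8 + 73\right)\right) \left(- \frac{2}{5 \cdot 64}\right) = \left(\left(\frac{5}{3} + \frac{16}{3}\right) + 81\right) \left(- \frac{2}{5 \cdot 64}\right) = \left(7 + 81\right) \left(- \frac{2}{5 \cdot 64}\right) = 88 \left(\left(- \frac{2}{5}\right) \frac{1}{64}\right) = 88 \left(- \frac{1}{160}\right) = - \frac{11}{20}$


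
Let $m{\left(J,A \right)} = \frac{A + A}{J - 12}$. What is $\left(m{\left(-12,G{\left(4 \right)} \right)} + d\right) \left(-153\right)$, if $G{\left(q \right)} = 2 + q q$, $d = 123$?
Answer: $- \frac{37179}{2} \approx -18590.0$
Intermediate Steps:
$G{\left(q \right)} = 2 + q^{2}$
$m{\left(J,A \right)} = \frac{2 A}{-12 + J}$
$\left(m{\left(-12,G{\left(4 \right)} \right)} + d\right) \left(-153\right) = \left(\frac{2 \left(2 + 4^{2}\right)}{-12 - 12} + 123\right) \left(-153\right) = \left(\frac{2 \left(2 + 16\right)}{-24} + 123\right) \left(-153\right) = \left(2 \cdot 18 \left(- \frac{1}{24}\right) + 123\right) \left(-153\right) = \left(- \frac{3}{2} + 123\right) \left(-153\right) = \frac{243}{2} \left(-153\right) = - \frac{37179}{2}$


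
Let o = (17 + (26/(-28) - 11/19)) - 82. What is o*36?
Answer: -318438/133 ≈ -2394.3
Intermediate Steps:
o = -17691/266 (o = (17 + (26*(-1/28) - 11*1/19)) - 82 = (17 + (-13/14 - 11/19)) - 82 = (17 - 401/266) - 82 = 4121/266 - 82 = -17691/266 ≈ -66.508)
o*36 = -17691/266*36 = -318438/133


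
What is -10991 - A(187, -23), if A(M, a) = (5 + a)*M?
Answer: -7625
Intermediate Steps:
A(M, a) = M*(5 + a)
-10991 - A(187, -23) = -10991 - 187*(5 - 23) = -10991 - 187*(-18) = -10991 - 1*(-3366) = -10991 + 3366 = -7625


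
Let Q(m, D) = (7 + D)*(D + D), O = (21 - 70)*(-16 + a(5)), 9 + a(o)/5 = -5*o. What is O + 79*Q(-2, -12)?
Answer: 18594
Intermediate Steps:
a(o) = -45 - 25*o (a(o) = -45 + 5*(-5*o) = -45 - 25*o)
O = 9114 (O = (21 - 70)*(-16 + (-45 - 25*5)) = -49*(-16 + (-45 - 125)) = -49*(-16 - 170) = -49*(-186) = 9114)
Q(m, D) = 2*D*(7 + D) (Q(m, D) = (7 + D)*(2*D) = 2*D*(7 + D))
O + 79*Q(-2, -12) = 9114 + 79*(2*(-12)*(7 - 12)) = 9114 + 79*(2*(-12)*(-5)) = 9114 + 79*120 = 9114 + 9480 = 18594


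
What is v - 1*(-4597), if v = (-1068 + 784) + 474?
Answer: 4787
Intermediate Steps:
v = 190 (v = -284 + 474 = 190)
v - 1*(-4597) = 190 - 1*(-4597) = 190 + 4597 = 4787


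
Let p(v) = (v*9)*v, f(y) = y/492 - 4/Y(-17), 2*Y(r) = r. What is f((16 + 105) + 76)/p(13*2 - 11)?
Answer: 1457/3387420 ≈ 0.00043012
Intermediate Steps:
Y(r) = r/2
f(y) = 8/17 + y/492 (f(y) = y/492 - 4/((1/2)*(-17)) = y*(1/492) - 4/(-17/2) = y/492 - 4*(-2/17) = y/492 + 8/17 = 8/17 + y/492)
p(v) = 9*v**2 (p(v) = (9*v)*v = 9*v**2)
f((16 + 105) + 76)/p(13*2 - 11) = (8/17 + ((16 + 105) + 76)/492)/((9*(13*2 - 11)**2)) = (8/17 + (121 + 76)/492)/((9*(26 - 11)**2)) = (8/17 + (1/492)*197)/((9*15**2)) = (8/17 + 197/492)/((9*225)) = (7285/8364)/2025 = (7285/8364)*(1/2025) = 1457/3387420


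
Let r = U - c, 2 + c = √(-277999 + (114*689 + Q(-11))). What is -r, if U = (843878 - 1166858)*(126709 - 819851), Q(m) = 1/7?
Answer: -223871003162 + 3*I*√1085910/7 ≈ -2.2387e+11 + 446.6*I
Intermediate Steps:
Q(m) = ⅐
U = 223871003160 (U = -322980*(-693142) = 223871003160)
c = -2 + 3*I*√1085910/7 (c = -2 + √(-277999 + (114*689 + ⅐)) = -2 + √(-277999 + (78546 + ⅐)) = -2 + √(-277999 + 549823/7) = -2 + √(-1396170/7) = -2 + 3*I*√1085910/7 ≈ -2.0 + 446.6*I)
r = 223871003162 - 3*I*√1085910/7 (r = 223871003160 - (-2 + 3*I*√1085910/7) = 223871003160 + (2 - 3*I*√1085910/7) = 223871003162 - 3*I*√1085910/7 ≈ 2.2387e+11 - 446.6*I)
-r = -(223871003162 - 3*I*√1085910/7) = -223871003162 + 3*I*√1085910/7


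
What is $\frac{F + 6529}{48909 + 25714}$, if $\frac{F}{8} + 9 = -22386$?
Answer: $- \frac{172631}{74623} \approx -2.3134$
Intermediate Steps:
$F = -179160$ ($F = -72 + 8 \left(-22386\right) = -72 - 179088 = -179160$)
$\frac{F + 6529}{48909 + 25714} = \frac{-179160 + 6529}{48909 + 25714} = - \frac{172631}{74623}$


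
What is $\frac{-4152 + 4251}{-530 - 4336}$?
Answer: $- \frac{33}{1622} \approx -0.020345$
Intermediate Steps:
$\frac{-4152 + 4251}{-530 - 4336} = \frac{99}{-4866} = 99 \left(- \frac{1}{4866}\right) = - \frac{33}{1622}$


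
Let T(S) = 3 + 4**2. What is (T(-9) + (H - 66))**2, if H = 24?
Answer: 529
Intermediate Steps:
T(S) = 19 (T(S) = 3 + 16 = 19)
(T(-9) + (H - 66))**2 = (19 + (24 - 66))**2 = (19 - 42)**2 = (-23)**2 = 529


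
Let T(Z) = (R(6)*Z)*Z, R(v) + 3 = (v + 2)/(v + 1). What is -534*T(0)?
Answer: 0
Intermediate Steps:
R(v) = -3 + (2 + v)/(1 + v) (R(v) = -3 + (v + 2)/(v + 1) = -3 + (2 + v)/(1 + v))
T(Z) = -13*Z**2/7 (T(Z) = (((-1 - 2*6)/(1 + 6))*Z)*Z = (((-1 - 12)/7)*Z)*Z = (((1/7)*(-13))*Z)*Z = (-13*Z/7)*Z = -13*Z**2/7)
-534*T(0) = -(-6942)*0**2/7 = -(-6942)*0/7 = -534*0 = 0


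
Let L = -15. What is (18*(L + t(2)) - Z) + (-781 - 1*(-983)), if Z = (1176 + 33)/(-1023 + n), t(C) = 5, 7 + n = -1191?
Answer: 50071/2221 ≈ 22.544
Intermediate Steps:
n = -1198 (n = -7 - 1191 = -1198)
Z = -1209/2221 (Z = (1176 + 33)/(-1023 - 1198) = 1209/(-2221) = 1209*(-1/2221) = -1209/2221 ≈ -0.54435)
(18*(L + t(2)) - Z) + (-781 - 1*(-983)) = (18*(-15 + 5) - 1*(-1209/2221)) + (-781 - 1*(-983)) = (18*(-10) + 1209/2221) + (-781 + 983) = (-180 + 1209/2221) + 202 = -398571/2221 + 202 = 50071/2221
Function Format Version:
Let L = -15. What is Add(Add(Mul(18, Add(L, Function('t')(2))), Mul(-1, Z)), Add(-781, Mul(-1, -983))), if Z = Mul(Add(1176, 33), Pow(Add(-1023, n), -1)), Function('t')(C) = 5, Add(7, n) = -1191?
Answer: Rational(50071, 2221) ≈ 22.544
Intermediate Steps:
n = -1198 (n = Add(-7, -1191) = -1198)
Z = Rational(-1209, 2221) (Z = Mul(Add(1176, 33), Pow(Add(-1023, -1198), -1)) = Mul(1209, Pow(-2221, -1)) = Mul(1209, Rational(-1, 2221)) = Rational(-1209, 2221) ≈ -0.54435)
Add(Add(Mul(18, Add(L, Function('t')(2))), Mul(-1, Z)), Add(-781, Mul(-1, -983))) = Add(Add(Mul(18, Add(-15, 5)), Mul(-1, Rational(-1209, 2221))), Add(-781, Mul(-1, -983))) = Add(Add(Mul(18, -10), Rational(1209, 2221)), Add(-781, 983)) = Add(Add(-180, Rational(1209, 2221)), 202) = Add(Rational(-398571, 2221), 202) = Rational(50071, 2221)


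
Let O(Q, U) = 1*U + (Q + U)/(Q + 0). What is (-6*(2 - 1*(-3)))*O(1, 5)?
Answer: -330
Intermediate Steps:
O(Q, U) = U + (Q + U)/Q
(-6*(2 - 1*(-3)))*O(1, 5) = (-6*(2 - 1*(-3)))*(1 + 5 + 5/1) = (-6*(2 + 3))*(1 + 5 + 5*1) = (-6*5)*(1 + 5 + 5) = -30*11 = -330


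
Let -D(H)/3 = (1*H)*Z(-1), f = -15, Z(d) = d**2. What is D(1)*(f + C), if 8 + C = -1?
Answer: 72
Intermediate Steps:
C = -9 (C = -8 - 1 = -9)
D(H) = -3*H (D(H) = -3*1*H*(-1)**2 = -3*H)
D(1)*(f + C) = (-3*1)*(-15 - 9) = -3*(-24) = 72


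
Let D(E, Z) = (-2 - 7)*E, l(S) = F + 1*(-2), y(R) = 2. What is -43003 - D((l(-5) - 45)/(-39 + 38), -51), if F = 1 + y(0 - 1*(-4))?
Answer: -42607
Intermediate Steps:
F = 3 (F = 1 + 2 = 3)
l(S) = 1 (l(S) = 3 + 1*(-2) = 3 - 2 = 1)
D(E, Z) = -9*E
-43003 - D((l(-5) - 45)/(-39 + 38), -51) = -43003 - (-9)*(1 - 45)/(-39 + 38) = -43003 - (-9)*(-44/(-1)) = -43003 - (-9)*(-44*(-1)) = -43003 - (-9)*44 = -43003 - 1*(-396) = -43003 + 396 = -42607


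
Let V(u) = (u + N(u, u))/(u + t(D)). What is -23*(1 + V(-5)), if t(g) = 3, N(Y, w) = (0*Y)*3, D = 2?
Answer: -161/2 ≈ -80.500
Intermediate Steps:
N(Y, w) = 0 (N(Y, w) = 0*3 = 0)
V(u) = u/(3 + u) (V(u) = (u + 0)/(u + 3) = u/(3 + u))
-23*(1 + V(-5)) = -23*(1 - 5/(3 - 5)) = -23*(1 - 5/(-2)) = -23*(1 - 5*(-½)) = -23*(1 + 5/2) = -23*7/2 = -161/2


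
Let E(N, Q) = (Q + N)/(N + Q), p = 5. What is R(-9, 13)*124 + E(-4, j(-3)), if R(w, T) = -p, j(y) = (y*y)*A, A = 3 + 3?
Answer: -619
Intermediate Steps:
A = 6
j(y) = 6*y² (j(y) = (y*y)*6 = y²*6 = 6*y²)
E(N, Q) = 1 (E(N, Q) = (N + Q)/(N + Q) = 1)
R(w, T) = -5 (R(w, T) = -1*5 = -5)
R(-9, 13)*124 + E(-4, j(-3)) = -5*124 + 1 = -620 + 1 = -619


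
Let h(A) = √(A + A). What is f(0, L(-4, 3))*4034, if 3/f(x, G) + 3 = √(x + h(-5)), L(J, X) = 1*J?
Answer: -12102/(3 - 10^(¼)*√I) ≈ -4566.9 - 3295.5*I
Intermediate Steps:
h(A) = √2*√A (h(A) = √(2*A) = √2*√A)
L(J, X) = J
f(x, G) = 3/(-3 + √(x + I*√10)) (f(x, G) = 3/(-3 + √(x + √2*√(-5))) = 3/(-3 + √(x + √2*(I*√5))) = 3/(-3 + √(x + I*√10)))
f(0, L(-4, 3))*4034 = (3/(-3 + √(0 + I*√10)))*4034 = (3/(-3 + √(I*√10)))*4034 = (3/(-3 + 10^(¼)*√I))*4034 = 12102/(-3 + 10^(¼)*√I)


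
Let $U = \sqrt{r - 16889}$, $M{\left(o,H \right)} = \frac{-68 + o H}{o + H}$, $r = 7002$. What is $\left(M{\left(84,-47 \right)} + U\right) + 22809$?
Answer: $\frac{839917}{37} + i \sqrt{9887} \approx 22700.0 + 99.433 i$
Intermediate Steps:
$M{\left(o,H \right)} = \frac{-68 + H o}{H + o}$
$U = i \sqrt{9887}$ ($U = \sqrt{7002 - 16889} = \sqrt{-9887} = i \sqrt{9887} \approx 99.433 i$)
$\left(M{\left(84,-47 \right)} + U\right) + 22809 = \left(\frac{-68 - 3948}{-47 + 84} + i \sqrt{9887}\right) + 22809 = \left(\frac{-68 - 3948}{37} + i \sqrt{9887}\right) + 22809 = \left(\frac{1}{37} \left(-4016\right) + i \sqrt{9887}\right) + 22809 = \left(- \frac{4016}{37} + i \sqrt{9887}\right) + 22809 = \frac{839917}{37} + i \sqrt{9887}$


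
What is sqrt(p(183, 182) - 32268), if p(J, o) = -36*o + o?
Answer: I*sqrt(38638) ≈ 196.57*I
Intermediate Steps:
p(J, o) = -35*o
sqrt(p(183, 182) - 32268) = sqrt(-35*182 - 32268) = sqrt(-6370 - 32268) = sqrt(-38638) = I*sqrt(38638)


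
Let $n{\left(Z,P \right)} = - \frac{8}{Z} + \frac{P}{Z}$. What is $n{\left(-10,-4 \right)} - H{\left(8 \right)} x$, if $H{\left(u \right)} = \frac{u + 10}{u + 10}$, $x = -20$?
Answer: $\frac{106}{5} \approx 21.2$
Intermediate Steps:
$H{\left(u \right)} = 1$ ($H{\left(u \right)} = \frac{10 + u}{10 + u} = 1$)
$n{\left(-10,-4 \right)} - H{\left(8 \right)} x = \frac{-8 - 4}{-10} - 1 \left(-20\right) = \left(- \frac{1}{10}\right) \left(-12\right) - -20 = \frac{6}{5} + 20 = \frac{106}{5}$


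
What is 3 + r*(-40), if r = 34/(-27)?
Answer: 1441/27 ≈ 53.370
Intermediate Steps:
r = -34/27 (r = 34*(-1/27) = -34/27 ≈ -1.2593)
3 + r*(-40) = 3 - 34/27*(-40) = 3 + 1360/27 = 1441/27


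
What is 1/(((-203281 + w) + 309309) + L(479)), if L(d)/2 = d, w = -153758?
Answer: -1/46772 ≈ -2.1380e-5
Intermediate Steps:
L(d) = 2*d
1/(((-203281 + w) + 309309) + L(479)) = 1/(((-203281 - 153758) + 309309) + 2*479) = 1/((-357039 + 309309) + 958) = 1/(-47730 + 958) = 1/(-46772) = -1/46772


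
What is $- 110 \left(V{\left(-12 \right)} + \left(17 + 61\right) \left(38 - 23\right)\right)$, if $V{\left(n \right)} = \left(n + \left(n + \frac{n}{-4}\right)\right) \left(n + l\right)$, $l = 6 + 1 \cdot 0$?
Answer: $-142560$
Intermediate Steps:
$l = 6$ ($l = 6 + 0 = 6$)
$V{\left(n \right)} = \frac{7 n \left(6 + n\right)}{4}$ ($V{\left(n \right)} = \left(n + \left(n + \frac{n}{-4}\right)\right) \left(n + 6\right) = \left(n + \left(n + n \left(- \frac{1}{4}\right)\right)\right) \left(6 + n\right) = \left(n + \left(n - \frac{n}{4}\right)\right) \left(6 + n\right) = \left(n + \frac{3 n}{4}\right) \left(6 + n\right) = \frac{7 n}{4} \left(6 + n\right) = \frac{7 n \left(6 + n\right)}{4}$)
$- 110 \left(V{\left(-12 \right)} + \left(17 + 61\right) \left(38 - 23\right)\right) = - 110 \left(\frac{7}{4} \left(-12\right) \left(6 - 12\right) + \left(17 + 61\right) \left(38 - 23\right)\right) = - 110 \left(\frac{7}{4} \left(-12\right) \left(-6\right) + 78 \cdot 15\right) = - 110 \left(126 + 1170\right) = \left(-110\right) 1296 = -142560$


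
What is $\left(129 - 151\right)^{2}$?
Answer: $484$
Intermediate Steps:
$\left(129 - 151\right)^{2} = \left(-22\right)^{2} = 484$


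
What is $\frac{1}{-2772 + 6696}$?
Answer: $\frac{1}{3924} \approx 0.00025484$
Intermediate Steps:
$\frac{1}{-2772 + 6696} = \frac{1}{3924}$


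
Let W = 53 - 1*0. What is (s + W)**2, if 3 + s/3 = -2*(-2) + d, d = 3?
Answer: 4225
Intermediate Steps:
W = 53 (W = 53 + 0 = 53)
s = 12 (s = -9 + 3*(-2*(-2) + 3) = -9 + 3*(4 + 3) = -9 + 3*7 = -9 + 21 = 12)
(s + W)**2 = (12 + 53)**2 = 65**2 = 4225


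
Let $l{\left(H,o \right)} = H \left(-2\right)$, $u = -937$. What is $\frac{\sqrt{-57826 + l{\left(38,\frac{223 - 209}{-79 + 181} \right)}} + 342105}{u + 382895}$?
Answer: $\frac{342105}{381958} + \frac{i \sqrt{57902}}{381958} \approx 0.89566 + 0.00062999 i$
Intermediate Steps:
$l{\left(H,o \right)} = - 2 H$
$\frac{\sqrt{-57826 + l{\left(38,\frac{223 - 209}{-79 + 181} \right)}} + 342105}{u + 382895} = \frac{\sqrt{-57826 - 76} + 342105}{-937 + 382895} = \frac{\sqrt{-57826 - 76} + 342105}{381958} = \left(\sqrt{-57902} + 342105\right) \frac{1}{381958} = \left(i \sqrt{57902} + 342105\right) \frac{1}{381958} = \left(342105 + i \sqrt{57902}\right) \frac{1}{381958} = \frac{342105}{381958} + \frac{i \sqrt{57902}}{381958}$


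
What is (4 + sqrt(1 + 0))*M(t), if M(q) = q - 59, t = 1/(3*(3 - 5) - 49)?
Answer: -3246/11 ≈ -295.09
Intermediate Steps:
t = -1/55 (t = 1/(3*(-2) - 49) = 1/(-6 - 49) = 1/(-55) = -1/55 ≈ -0.018182)
M(q) = -59 + q
(4 + sqrt(1 + 0))*M(t) = (4 + sqrt(1 + 0))*(-59 - 1/55) = (4 + sqrt(1))*(-3246/55) = (4 + 1)*(-3246/55) = 5*(-3246/55) = -3246/11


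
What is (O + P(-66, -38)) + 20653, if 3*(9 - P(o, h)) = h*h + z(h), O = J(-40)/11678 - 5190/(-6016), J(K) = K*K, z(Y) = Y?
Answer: 1064062348775/52691136 ≈ 20194.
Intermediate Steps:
J(K) = K²
O = 17558605/17563712 (O = (-40)²/11678 - 5190/(-6016) = 1600*(1/11678) - 5190*(-1/6016) = 800/5839 + 2595/3008 = 17558605/17563712 ≈ 0.99971)
P(o, h) = 9 - h/3 - h²/3 (P(o, h) = 9 - (h*h + h)/3 = 9 - (h² + h)/3 = 9 - (h + h²)/3 = 9 + (-h/3 - h²/3) = 9 - h/3 - h²/3)
(O + P(-66, -38)) + 20653 = (17558605/17563712 + (9 - ⅓*(-38) - ⅓*(-38)²)) + 20653 = (17558605/17563712 + (9 + 38/3 - ⅓*1444)) + 20653 = (17558605/17563712 + (9 + 38/3 - 1444/3)) + 20653 = (17558605/17563712 - 1379/3) + 20653 = -24167683033/52691136 + 20653 = 1064062348775/52691136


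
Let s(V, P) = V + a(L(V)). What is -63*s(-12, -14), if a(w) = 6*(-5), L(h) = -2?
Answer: 2646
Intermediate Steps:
a(w) = -30
s(V, P) = -30 + V (s(V, P) = V - 30 = -30 + V)
-63*s(-12, -14) = -63*(-30 - 12) = -63*(-42) = 2646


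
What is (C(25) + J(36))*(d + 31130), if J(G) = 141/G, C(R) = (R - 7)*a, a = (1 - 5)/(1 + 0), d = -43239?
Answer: 9893053/12 ≈ 8.2442e+5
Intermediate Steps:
a = -4 (a = -4/1 = -4*1 = -4)
C(R) = 28 - 4*R (C(R) = (R - 7)*(-4) = (-7 + R)*(-4) = 28 - 4*R)
(C(25) + J(36))*(d + 31130) = ((28 - 4*25) + 141/36)*(-43239 + 31130) = ((28 - 100) + 141*(1/36))*(-12109) = (-72 + 47/12)*(-12109) = -817/12*(-12109) = 9893053/12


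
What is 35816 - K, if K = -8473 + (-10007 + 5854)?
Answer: 48442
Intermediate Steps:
K = -12626 (K = -8473 - 4153 = -12626)
35816 - K = 35816 - 1*(-12626) = 35816 + 12626 = 48442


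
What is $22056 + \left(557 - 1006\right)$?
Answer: $21607$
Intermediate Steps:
$22056 + \left(557 - 1006\right) = 22056 - 449 = 21607$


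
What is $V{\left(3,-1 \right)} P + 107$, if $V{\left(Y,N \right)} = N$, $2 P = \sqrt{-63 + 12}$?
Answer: $107 - \frac{i \sqrt{51}}{2} \approx 107.0 - 3.5707 i$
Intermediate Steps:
$P = \frac{i \sqrt{51}}{2}$ ($P = \frac{\sqrt{-63 + 12}}{2} = \frac{\sqrt{-51}}{2} = \frac{i \sqrt{51}}{2} \approx 3.5707 i$)
$V{\left(3,-1 \right)} P + 107 = - \frac{i \sqrt{51}}{2} + 107 = 107 - \frac{i \sqrt{51}}{2}$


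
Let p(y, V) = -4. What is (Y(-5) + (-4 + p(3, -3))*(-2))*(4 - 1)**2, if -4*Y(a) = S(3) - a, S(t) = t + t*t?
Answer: 423/4 ≈ 105.75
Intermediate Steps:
S(t) = t + t**2
Y(a) = -3 + a/4 (Y(a) = -(3*(1 + 3) - a)/4 = -(3*4 - a)/4 = -(12 - a)/4 = -3 + a/4)
(Y(-5) + (-4 + p(3, -3))*(-2))*(4 - 1)**2 = ((-3 + (1/4)*(-5)) + (-4 - 4)*(-2))*(4 - 1)**2 = ((-3 - 5/4) - 8*(-2))*3**2 = (-17/4 + 16)*9 = (47/4)*9 = 423/4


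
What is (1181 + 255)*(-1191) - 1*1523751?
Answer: -3234027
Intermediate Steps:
(1181 + 255)*(-1191) - 1*1523751 = 1436*(-1191) - 1523751 = -1710276 - 1523751 = -3234027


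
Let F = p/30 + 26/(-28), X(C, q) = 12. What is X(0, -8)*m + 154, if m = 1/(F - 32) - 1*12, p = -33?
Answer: 3830/397 ≈ 9.6474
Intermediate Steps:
F = -71/35 (F = -33/30 + 26/(-28) = -33*1/30 + 26*(-1/28) = -11/10 - 13/14 = -71/35 ≈ -2.0286)
m = -14327/1191 (m = 1/(-71/35 - 32) - 1*12 = 1/(-1191/35) - 12 = -35/1191 - 12 = -14327/1191 ≈ -12.029)
X(0, -8)*m + 154 = 12*(-14327/1191) + 154 = -57308/397 + 154 = 3830/397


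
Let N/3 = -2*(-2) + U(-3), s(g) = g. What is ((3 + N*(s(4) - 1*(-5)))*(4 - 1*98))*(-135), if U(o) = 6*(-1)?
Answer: -647190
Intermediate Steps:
U(o) = -6
N = -6 (N = 3*(-2*(-2) - 6) = 3*(4 - 6) = 3*(-2) = -6)
((3 + N*(s(4) - 1*(-5)))*(4 - 1*98))*(-135) = ((3 - 6*(4 - 1*(-5)))*(4 - 1*98))*(-135) = ((3 - 6*(4 + 5))*(4 - 98))*(-135) = ((3 - 6*9)*(-94))*(-135) = ((3 - 54)*(-94))*(-135) = -51*(-94)*(-135) = 4794*(-135) = -647190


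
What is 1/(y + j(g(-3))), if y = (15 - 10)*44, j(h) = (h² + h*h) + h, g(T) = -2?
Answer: 1/226 ≈ 0.0044248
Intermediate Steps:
j(h) = h + 2*h² (j(h) = (h² + h²) + h = 2*h² + h = h + 2*h²)
y = 220 (y = 5*44 = 220)
1/(y + j(g(-3))) = 1/(220 - 2*(1 + 2*(-2))) = 1/(220 - 2*(1 - 4)) = 1/(220 - 2*(-3)) = 1/(220 + 6) = 1/226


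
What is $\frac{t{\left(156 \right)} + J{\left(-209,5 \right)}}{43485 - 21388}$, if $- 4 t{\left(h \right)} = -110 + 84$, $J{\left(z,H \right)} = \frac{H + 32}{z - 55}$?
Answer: $\frac{1679}{5833608} \approx 0.00028781$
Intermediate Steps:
$J{\left(z,H \right)} = \frac{32 + H}{-55 + z}$
$t{\left(h \right)} = \frac{13}{2}$ ($t{\left(h \right)} = - \frac{-110 + 84}{4} = \left(- \frac{1}{4}\right) \left(-26\right) = \frac{13}{2}$)
$\frac{t{\left(156 \right)} + J{\left(-209,5 \right)}}{43485 - 21388} = \frac{\frac{13}{2} + \frac{32 + 5}{-55 - 209}}{43485 - 21388} = \frac{\frac{13}{2} + \frac{1}{-264} \cdot 37}{22097} = \left(\frac{13}{2} - \frac{37}{264}\right) \frac{1}{22097} = \frac{1679}{264} \cdot \frac{1}{22097} = \frac{1679}{5833608}$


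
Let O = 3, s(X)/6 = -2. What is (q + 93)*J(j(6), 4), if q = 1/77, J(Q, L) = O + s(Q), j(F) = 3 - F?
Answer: -64458/77 ≈ -837.12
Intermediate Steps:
s(X) = -12 (s(X) = 6*(-2) = -12)
J(Q, L) = -9 (J(Q, L) = 3 - 12 = -9)
q = 1/77 ≈ 0.012987
(q + 93)*J(j(6), 4) = (1/77 + 93)*(-9) = (7162/77)*(-9) = -64458/77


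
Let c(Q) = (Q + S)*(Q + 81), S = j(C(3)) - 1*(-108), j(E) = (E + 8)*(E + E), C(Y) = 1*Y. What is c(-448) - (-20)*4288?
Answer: 186318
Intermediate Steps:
C(Y) = Y
j(E) = 2*E*(8 + E) (j(E) = (8 + E)*(2*E) = 2*E*(8 + E))
S = 174 (S = 2*3*(8 + 3) - 1*(-108) = 2*3*11 + 108 = 66 + 108 = 174)
c(Q) = (81 + Q)*(174 + Q) (c(Q) = (Q + 174)*(Q + 81) = (174 + Q)*(81 + Q) = (81 + Q)*(174 + Q))
c(-448) - (-20)*4288 = (14094 + (-448)**2 + 255*(-448)) - (-20)*4288 = (14094 + 200704 - 114240) - 1*(-85760) = 100558 + 85760 = 186318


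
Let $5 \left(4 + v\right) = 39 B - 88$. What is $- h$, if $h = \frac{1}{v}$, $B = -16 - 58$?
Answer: $\frac{5}{2994} \approx 0.00167$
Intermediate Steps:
$B = -74$ ($B = -16 - 58 = -74$)
$v = - \frac{2994}{5}$ ($v = -4 + \frac{39 \left(-74\right) - 88}{5} = -4 + \frac{-2886 - 88}{5} = -4 + \frac{1}{5} \left(-2974\right) = -4 - \frac{2974}{5} = - \frac{2994}{5} \approx -598.8$)
$h = - \frac{5}{2994}$ ($h = \frac{1}{- \frac{2994}{5}} = - \frac{5}{2994} \approx -0.00167$)
$- h = \left(-1\right) \left(- \frac{5}{2994}\right) = \frac{5}{2994}$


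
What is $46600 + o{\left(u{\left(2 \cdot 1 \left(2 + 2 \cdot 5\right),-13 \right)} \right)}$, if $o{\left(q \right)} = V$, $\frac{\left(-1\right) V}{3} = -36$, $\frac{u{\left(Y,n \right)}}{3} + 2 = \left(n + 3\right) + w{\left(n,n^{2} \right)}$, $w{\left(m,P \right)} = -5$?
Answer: $46708$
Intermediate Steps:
$u{\left(Y,n \right)} = -12 + 3 n$ ($u{\left(Y,n \right)} = -6 + 3 \left(\left(n + 3\right) - 5\right) = -6 + 3 \left(\left(3 + n\right) - 5\right) = -6 + 3 \left(-2 + n\right) = -6 + \left(-6 + 3 n\right) = -12 + 3 n$)
$V = 108$ ($V = \left(-3\right) \left(-36\right) = 108$)
$o{\left(q \right)} = 108$
$46600 + o{\left(u{\left(2 \cdot 1 \left(2 + 2 \cdot 5\right),-13 \right)} \right)} = 46600 + 108 = 46708$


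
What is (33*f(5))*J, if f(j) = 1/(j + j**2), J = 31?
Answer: 341/10 ≈ 34.100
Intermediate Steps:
(33*f(5))*J = (33*(1/(5*(1 + 5))))*31 = (33*((1/5)/6))*31 = (33*((1/5)*(1/6)))*31 = (33*(1/30))*31 = (11/10)*31 = 341/10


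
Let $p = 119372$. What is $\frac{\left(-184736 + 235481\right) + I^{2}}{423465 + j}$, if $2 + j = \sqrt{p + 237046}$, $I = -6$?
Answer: $\frac{21503874603}{179320555951} - \frac{152343 \sqrt{39602}}{179320555951} \approx 0.11975$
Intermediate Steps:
$j = -2 + 3 \sqrt{39602}$ ($j = -2 + \sqrt{119372 + 237046} = -2 + \sqrt{356418} = -2 + 3 \sqrt{39602} \approx 595.01$)
$\frac{\left(-184736 + 235481\right) + I^{2}}{423465 + j} = \frac{\left(-184736 + 235481\right) + \left(-6\right)^{2}}{423465 - \left(2 - 3 \sqrt{39602}\right)} = \frac{50745 + 36}{423463 + 3 \sqrt{39602}} = \frac{50781}{423463 + 3 \sqrt{39602}}$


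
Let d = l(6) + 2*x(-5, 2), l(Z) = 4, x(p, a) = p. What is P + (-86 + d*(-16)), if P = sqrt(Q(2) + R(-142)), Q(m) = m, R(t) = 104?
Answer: 10 + sqrt(106) ≈ 20.296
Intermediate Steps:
d = -6 (d = 4 + 2*(-5) = 4 - 10 = -6)
P = sqrt(106) (P = sqrt(2 + 104) = sqrt(106) ≈ 10.296)
P + (-86 + d*(-16)) = sqrt(106) + (-86 - 6*(-16)) = sqrt(106) + (-86 + 96) = sqrt(106) + 10 = 10 + sqrt(106)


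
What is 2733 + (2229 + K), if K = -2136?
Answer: 2826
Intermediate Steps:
2733 + (2229 + K) = 2733 + (2229 - 2136) = 2733 + 93 = 2826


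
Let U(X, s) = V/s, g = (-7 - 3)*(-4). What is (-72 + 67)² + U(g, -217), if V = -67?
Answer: 5492/217 ≈ 25.309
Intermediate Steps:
g = 40 (g = -10*(-4) = 40)
U(X, s) = -67/s
(-72 + 67)² + U(g, -217) = (-72 + 67)² - 67/(-217) = (-5)² - 67*(-1/217) = 25 + 67/217 = 5492/217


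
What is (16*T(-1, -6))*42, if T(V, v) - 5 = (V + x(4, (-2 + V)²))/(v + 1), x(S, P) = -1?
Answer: 18144/5 ≈ 3628.8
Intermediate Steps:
T(V, v) = 5 + (-1 + V)/(1 + v) (T(V, v) = 5 + (V - 1)/(v + 1) = 5 + (-1 + V)/(1 + v))
(16*T(-1, -6))*42 = (16*((4 - 1 + 5*(-6))/(1 - 6)))*42 = (16*((4 - 1 - 30)/(-5)))*42 = (16*(-⅕*(-27)))*42 = (16*(27/5))*42 = (432/5)*42 = 18144/5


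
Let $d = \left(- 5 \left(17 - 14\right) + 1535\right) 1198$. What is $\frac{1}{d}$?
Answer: $\frac{1}{1820960} \approx 5.4916 \cdot 10^{-7}$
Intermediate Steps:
$d = 1820960$ ($d = \left(\left(-5\right) 3 + 1535\right) 1198 = \left(-15 + 1535\right) 1198 = 1520 \cdot 1198 = 1820960$)
$\frac{1}{d} = \frac{1}{1820960}$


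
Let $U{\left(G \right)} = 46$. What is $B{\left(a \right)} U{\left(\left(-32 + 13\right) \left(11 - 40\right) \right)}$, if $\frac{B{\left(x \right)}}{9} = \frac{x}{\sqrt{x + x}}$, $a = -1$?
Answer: $207 i \sqrt{2} \approx 292.74 i$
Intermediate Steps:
$B{\left(x \right)} = \frac{9 \sqrt{2} \sqrt{x}}{2}$ ($B{\left(x \right)} = 9 \frac{x}{\sqrt{x + x}} = 9 \frac{x}{\sqrt{2 x}} = 9 \frac{x}{\sqrt{2} \sqrt{x}} = 9 x \frac{\sqrt{2}}{2 \sqrt{x}} = 9 \frac{\sqrt{2} \sqrt{x}}{2} = \frac{9 \sqrt{2} \sqrt{x}}{2}$)
$B{\left(a \right)} U{\left(\left(-32 + 13\right) \left(11 - 40\right) \right)} = \frac{9 \sqrt{2} \sqrt{-1}}{2} \cdot 46 = \frac{9 \sqrt{2} i}{2} \cdot 46 = \frac{9 i \sqrt{2}}{2} \cdot 46 = 207 i \sqrt{2}$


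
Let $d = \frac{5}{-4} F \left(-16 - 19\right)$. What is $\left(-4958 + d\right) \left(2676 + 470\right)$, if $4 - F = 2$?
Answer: $-15322593$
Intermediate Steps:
$F = 2$ ($F = 4 - 2 = 2$)
$d = \frac{175}{2}$ ($d = \frac{5}{-4} \cdot 2 \left(-16 - 19\right) = 5 \left(- \frac{1}{4}\right) 2 \left(-35\right) = \left(- \frac{5}{4}\right) 2 \left(-35\right) = \left(- \frac{5}{2}\right) \left(-35\right) = \frac{175}{2} \approx 87.5$)
$\left(-4958 + d\right) \left(2676 + 470\right) = \left(-4958 + \frac{175}{2}\right) \left(2676 + 470\right) = \left(- \frac{9741}{2}\right) 3146 = -15322593$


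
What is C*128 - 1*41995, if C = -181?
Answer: -65163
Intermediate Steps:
C*128 - 1*41995 = -181*128 - 1*41995 = -23168 - 41995 = -65163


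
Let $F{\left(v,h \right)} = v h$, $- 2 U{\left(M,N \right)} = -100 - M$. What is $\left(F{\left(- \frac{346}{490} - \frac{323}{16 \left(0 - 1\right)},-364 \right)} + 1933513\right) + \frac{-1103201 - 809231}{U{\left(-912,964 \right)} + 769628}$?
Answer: $\frac{103729087064699}{53845540} \approx 1.9264 \cdot 10^{6}$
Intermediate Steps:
$U{\left(M,N \right)} = 50 + \frac{M}{2}$ ($U{\left(M,N \right)} = - \frac{-100 - M}{2} = 50 + \frac{M}{2}$)
$F{\left(v,h \right)} = h v$
$\left(F{\left(- \frac{346}{490} - \frac{323}{16 \left(0 - 1\right)},-364 \right)} + 1933513\right) + \frac{-1103201 - 809231}{U{\left(-912,964 \right)} + 769628} = \left(- 364 \left(- \frac{346}{490} - \frac{323}{16 \left(0 - 1\right)}\right) + 1933513\right) + \frac{-1103201 - 809231}{\left(50 + \frac{1}{2} \left(-912\right)\right) + 769628} = \left(- 364 \left(\left(-346\right) \frac{1}{490} - \frac{323}{16 \left(-1\right)}\right) + 1933513\right) - \frac{1912432}{\left(50 - 456\right) + 769628} = \left(- 364 \left(- \frac{173}{245} - \frac{323}{-16}\right) + 1933513\right) - \frac{1912432}{-406 + 769628} = \left(- 364 \left(- \frac{173}{245} - - \frac{323}{16}\right) + 1933513\right) - \frac{1912432}{769222} = \left(- 364 \left(- \frac{173}{245} + \frac{323}{16}\right) + 1933513\right) - \frac{956216}{384611} = \left(\left(-364\right) \frac{76367}{3920} + 1933513\right) - \frac{956216}{384611} = \left(- \frac{992771}{140} + 1933513\right) - \frac{956216}{384611} = \frac{269699049}{140} - \frac{956216}{384611} = \frac{103729087064699}{53845540}$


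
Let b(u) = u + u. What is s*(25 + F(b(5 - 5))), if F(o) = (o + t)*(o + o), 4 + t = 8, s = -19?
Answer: -475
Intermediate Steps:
t = 4 (t = -4 + 8 = 4)
b(u) = 2*u
F(o) = 2*o*(4 + o) (F(o) = (o + 4)*(o + o) = (4 + o)*(2*o) = 2*o*(4 + o))
s*(25 + F(b(5 - 5))) = -19*(25 + 2*(2*(5 - 5))*(4 + 2*(5 - 5))) = -19*(25 + 2*(2*0)*(4 + 2*0)) = -19*(25 + 2*0*(4 + 0)) = -19*(25 + 2*0*4) = -19*(25 + 0) = -19*25 = -475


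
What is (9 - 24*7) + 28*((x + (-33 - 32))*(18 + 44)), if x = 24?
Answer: -71335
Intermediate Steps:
(9 - 24*7) + 28*((x + (-33 - 32))*(18 + 44)) = (9 - 24*7) + 28*((24 + (-33 - 32))*(18 + 44)) = (9 - 168) + 28*((24 - 65)*62) = -159 + 28*(-41*62) = -159 + 28*(-2542) = -159 - 71176 = -71335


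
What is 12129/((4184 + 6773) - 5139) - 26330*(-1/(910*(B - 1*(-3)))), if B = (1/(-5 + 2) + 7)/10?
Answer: 58097511/5823818 ≈ 9.9758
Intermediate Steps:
B = ⅔ (B = (1/(-3) + 7)*(⅒) = (-⅓ + 7)*(⅒) = (20/3)*(⅒) = ⅔ ≈ 0.66667)
12129/((4184 + 6773) - 5139) - 26330*(-1/(910*(B - 1*(-3)))) = 12129/((4184 + 6773) - 5139) - 26330*(-1/(910*(⅔ - 1*(-3)))) = 12129/(10957 - 5139) - 26330*(-1/(910*(⅔ + 3))) = 12129/5818 - 26330/(((11/3)*26)*(-35)) = 12129*(1/5818) - 26330/((286/3)*(-35)) = 12129/5818 - 26330/(-10010/3) = 12129/5818 - 26330*(-3/10010) = 12129/5818 + 7899/1001 = 58097511/5823818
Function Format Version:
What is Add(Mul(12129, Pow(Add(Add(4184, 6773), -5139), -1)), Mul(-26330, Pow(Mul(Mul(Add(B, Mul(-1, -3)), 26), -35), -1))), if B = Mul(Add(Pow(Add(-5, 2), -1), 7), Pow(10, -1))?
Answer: Rational(58097511, 5823818) ≈ 9.9758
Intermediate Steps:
B = Rational(2, 3) (B = Mul(Add(Pow(-3, -1), 7), Rational(1, 10)) = Mul(Add(Rational(-1, 3), 7), Rational(1, 10)) = Mul(Rational(20, 3), Rational(1, 10)) = Rational(2, 3) ≈ 0.66667)
Add(Mul(12129, Pow(Add(Add(4184, 6773), -5139), -1)), Mul(-26330, Pow(Mul(Mul(Add(B, Mul(-1, -3)), 26), -35), -1))) = Add(Mul(12129, Pow(Add(Add(4184, 6773), -5139), -1)), Mul(-26330, Pow(Mul(Mul(Add(Rational(2, 3), Mul(-1, -3)), 26), -35), -1))) = Add(Mul(12129, Pow(Add(10957, -5139), -1)), Mul(-26330, Pow(Mul(Mul(Add(Rational(2, 3), 3), 26), -35), -1))) = Add(Mul(12129, Pow(5818, -1)), Mul(-26330, Pow(Mul(Mul(Rational(11, 3), 26), -35), -1))) = Add(Mul(12129, Rational(1, 5818)), Mul(-26330, Pow(Mul(Rational(286, 3), -35), -1))) = Add(Rational(12129, 5818), Mul(-26330, Pow(Rational(-10010, 3), -1))) = Add(Rational(12129, 5818), Mul(-26330, Rational(-3, 10010))) = Add(Rational(12129, 5818), Rational(7899, 1001)) = Rational(58097511, 5823818)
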